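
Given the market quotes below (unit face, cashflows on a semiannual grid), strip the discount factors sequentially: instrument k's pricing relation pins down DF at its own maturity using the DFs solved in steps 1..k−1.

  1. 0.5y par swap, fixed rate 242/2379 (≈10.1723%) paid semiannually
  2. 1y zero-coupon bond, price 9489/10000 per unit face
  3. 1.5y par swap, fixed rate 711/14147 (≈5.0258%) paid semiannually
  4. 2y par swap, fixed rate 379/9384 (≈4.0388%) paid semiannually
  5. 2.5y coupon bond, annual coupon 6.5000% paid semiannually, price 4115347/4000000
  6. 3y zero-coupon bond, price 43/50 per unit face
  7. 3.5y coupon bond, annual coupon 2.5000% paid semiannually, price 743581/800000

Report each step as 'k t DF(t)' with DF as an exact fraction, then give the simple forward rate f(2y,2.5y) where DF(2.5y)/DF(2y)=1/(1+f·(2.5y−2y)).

step 1 [0.5y] swap r/2=121/2379: DF=(1 − 121/2379·(0))/(1+121/2379) = 2379/2500 ≈ 0.951600
step 2 [1y] zero: DF = P = 9489/10000 ≈ 0.948900
step 3 [1.5y] swap r/2=711/28294: DF=(1 − 711/28294·(0.951600+0.948900))/(1+711/28294) = 9289/10000 ≈ 0.928900
step 4 [2y] swap r/2=379/18768: DF=(1 − 379/18768·(0.951600+0.948900+0.928900))/(1+379/18768) = 4621/5000 ≈ 0.924200
step 5 [2.5y] bond c/2=13/400: DF=(4115347/4000000 − 13/400·(0.951600+0.948900+0.928900+0.924200))/(1+13/400) = 8783/10000 ≈ 0.878300
step 6 [3y] zero: DF = P = 43/50 ≈ 0.860000
step 7 [3.5y] bond c/2=1/80: DF=(743581/800000 − 1/80·(0.951600+0.948900+0.928900+0.924200+0.878300+0.860000))/(1+1/80) = 4251/5000 ≈ 0.850200

1 1/2 2379/2500
2 1 9489/10000
3 3/2 9289/10000
4 2 4621/5000
5 5/2 8783/10000
6 3 43/50
7 7/2 4251/5000
f(2y,2.5y) = ((4621/5000)/(8783/10000) − 1)/(1/2) = 918/8783 ≈ 10.4520%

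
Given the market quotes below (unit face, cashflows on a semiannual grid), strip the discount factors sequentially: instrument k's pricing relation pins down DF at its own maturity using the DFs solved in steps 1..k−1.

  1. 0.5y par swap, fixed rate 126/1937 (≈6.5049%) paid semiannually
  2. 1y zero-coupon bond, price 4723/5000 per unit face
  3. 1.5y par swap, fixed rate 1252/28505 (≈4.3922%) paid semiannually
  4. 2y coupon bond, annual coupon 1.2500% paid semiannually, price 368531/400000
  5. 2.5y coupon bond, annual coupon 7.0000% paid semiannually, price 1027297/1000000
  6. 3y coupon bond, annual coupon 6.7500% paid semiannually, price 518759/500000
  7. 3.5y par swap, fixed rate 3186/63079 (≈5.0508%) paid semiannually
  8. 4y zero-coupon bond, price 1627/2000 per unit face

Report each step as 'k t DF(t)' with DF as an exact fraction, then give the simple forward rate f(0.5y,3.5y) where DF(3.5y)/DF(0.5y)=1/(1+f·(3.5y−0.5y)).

step 1 [0.5y] swap r/2=63/1937: DF=(1 − 63/1937·(0))/(1+63/1937) = 1937/2000 ≈ 0.968500
step 2 [1y] zero: DF = P = 4723/5000 ≈ 0.944600
step 3 [1.5y] swap r/2=626/28505: DF=(1 − 626/28505·(0.968500+0.944600))/(1+626/28505) = 4687/5000 ≈ 0.937400
step 4 [2y] bond c/2=1/160: DF=(368531/400000 − 1/160·(0.968500+0.944600+0.937400))/(1+1/160) = 8979/10000 ≈ 0.897900
step 5 [2.5y] bond c/2=7/200: DF=(1027297/1000000 − 7/200·(0.968500+0.944600+0.937400+0.897900))/(1+7/200) = 4329/5000 ≈ 0.865800
step 6 [3y] bond c/2=27/800: DF=(518759/500000 − 27/800·(0.968500+0.944600+0.937400+0.897900+0.865800))/(1+27/800) = 853/1000 ≈ 0.853000
step 7 [3.5y] swap r/2=1593/63079: DF=(1 − 1593/63079·(0.968500+0.944600+0.937400+0.897900+0.865800+0.853000))/(1+1593/63079) = 8407/10000 ≈ 0.840700
step 8 [4y] zero: DF = P = 1627/2000 ≈ 0.813500

1 1/2 1937/2000
2 1 4723/5000
3 3/2 4687/5000
4 2 8979/10000
5 5/2 4329/5000
6 3 853/1000
7 7/2 8407/10000
8 4 1627/2000
f(0.5y,3.5y) = ((1937/2000)/(8407/10000) − 1)/(3) = 426/8407 ≈ 5.0672%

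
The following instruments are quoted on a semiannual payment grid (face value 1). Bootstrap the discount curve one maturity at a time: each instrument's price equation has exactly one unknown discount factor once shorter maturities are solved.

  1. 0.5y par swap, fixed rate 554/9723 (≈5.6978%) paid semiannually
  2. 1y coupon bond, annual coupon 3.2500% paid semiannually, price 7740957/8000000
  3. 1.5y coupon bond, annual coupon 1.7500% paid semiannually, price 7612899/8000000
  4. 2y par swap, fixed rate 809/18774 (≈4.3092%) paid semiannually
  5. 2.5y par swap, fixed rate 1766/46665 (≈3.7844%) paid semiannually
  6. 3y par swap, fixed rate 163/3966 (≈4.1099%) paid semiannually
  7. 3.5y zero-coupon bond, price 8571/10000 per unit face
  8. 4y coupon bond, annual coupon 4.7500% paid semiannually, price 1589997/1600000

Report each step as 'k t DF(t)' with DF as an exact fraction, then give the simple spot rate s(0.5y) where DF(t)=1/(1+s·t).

step 1 [0.5y] swap r/2=277/9723: DF=(1 − 277/9723·(0))/(1+277/9723) = 9723/10000 ≈ 0.972300
step 2 [1y] bond c/2=13/800: DF=(7740957/8000000 − 13/800·(0.972300))/(1+13/800) = 4683/5000 ≈ 0.936600
step 3 [1.5y] bond c/2=7/800: DF=(7612899/8000000 − 7/800·(0.972300+0.936600))/(1+7/800) = 2317/2500 ≈ 0.926800
step 4 [2y] swap r/2=809/37548: DF=(1 − 809/37548·(0.972300+0.936600+0.926800))/(1+809/37548) = 9191/10000 ≈ 0.919100
step 5 [2.5y] swap r/2=883/46665: DF=(1 − 883/46665·(0.972300+0.936600+0.926800+0.919100))/(1+883/46665) = 9117/10000 ≈ 0.911700
step 6 [3y] swap r/2=163/7932: DF=(1 − 163/7932·(0.972300+0.936600+0.926800+0.919100+0.911700))/(1+163/7932) = 8859/10000 ≈ 0.885900
step 7 [3.5y] zero: DF = P = 8571/10000 ≈ 0.857100
step 8 [4y] bond c/2=19/800: DF=(1589997/1600000 − 19/800·(0.972300+0.936600+0.926800+0.919100+0.911700+0.885900+0.857100))/(1+19/800) = 411/500 ≈ 0.822000

1 1/2 9723/10000
2 1 4683/5000
3 3/2 2317/2500
4 2 9191/10000
5 5/2 9117/10000
6 3 8859/10000
7 7/2 8571/10000
8 4 411/500
s(0.5y) = (1/(9723/10000) − 1)/(1/2) = 554/9723 ≈ 5.6978%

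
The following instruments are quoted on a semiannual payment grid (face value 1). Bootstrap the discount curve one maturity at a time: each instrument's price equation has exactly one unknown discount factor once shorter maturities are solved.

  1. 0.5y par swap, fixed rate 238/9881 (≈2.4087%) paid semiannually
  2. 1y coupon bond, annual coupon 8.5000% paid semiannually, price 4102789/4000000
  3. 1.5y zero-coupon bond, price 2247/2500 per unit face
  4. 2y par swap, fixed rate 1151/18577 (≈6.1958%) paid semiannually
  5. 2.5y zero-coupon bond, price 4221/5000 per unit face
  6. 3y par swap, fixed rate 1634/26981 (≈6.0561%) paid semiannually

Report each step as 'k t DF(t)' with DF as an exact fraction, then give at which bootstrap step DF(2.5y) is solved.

1 1/2 9881/10000
2 1 2359/2500
3 3/2 2247/2500
4 2 8849/10000
5 5/2 4221/5000
6 3 4183/5000
DF(2.5y) is solved at step 5

step 1 [0.5y] swap r/2=119/9881: DF=(1 − 119/9881·(0))/(1+119/9881) = 9881/10000 ≈ 0.988100
step 2 [1y] bond c/2=17/400: DF=(4102789/4000000 − 17/400·(0.988100))/(1+17/400) = 2359/2500 ≈ 0.943600
step 3 [1.5y] zero: DF = P = 2247/2500 ≈ 0.898800
step 4 [2y] swap r/2=1151/37154: DF=(1 − 1151/37154·(0.988100+0.943600+0.898800))/(1+1151/37154) = 8849/10000 ≈ 0.884900
step 5 [2.5y] zero: DF = P = 4221/5000 ≈ 0.844200
step 6 [3y] swap r/2=817/26981: DF=(1 − 817/26981·(0.988100+0.943600+0.898800+0.884900+0.844200))/(1+817/26981) = 4183/5000 ≈ 0.836600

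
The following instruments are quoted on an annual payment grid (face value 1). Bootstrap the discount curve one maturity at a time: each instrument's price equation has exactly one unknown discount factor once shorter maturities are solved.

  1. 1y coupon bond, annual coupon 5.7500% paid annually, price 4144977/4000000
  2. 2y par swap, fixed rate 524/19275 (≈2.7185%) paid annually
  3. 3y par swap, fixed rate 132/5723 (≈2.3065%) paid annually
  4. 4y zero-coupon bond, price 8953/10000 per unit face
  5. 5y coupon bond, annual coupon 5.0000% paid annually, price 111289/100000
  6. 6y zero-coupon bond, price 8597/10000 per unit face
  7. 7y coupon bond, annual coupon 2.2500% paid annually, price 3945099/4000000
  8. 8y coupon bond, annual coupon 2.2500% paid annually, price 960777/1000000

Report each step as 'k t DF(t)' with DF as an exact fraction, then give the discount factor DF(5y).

1 1 9799/10000
2 2 2369/2500
3 3 467/500
4 4 8953/10000
5 5 881/1000
6 6 8597/10000
7 7 2109/2500
8 8 8001/10000
DF(5y) = 881/1000 ≈ 0.881000

step 1 [1y] bond c/1=23/400: DF=(4144977/4000000 − 23/400·(0))/(1+23/400) = 9799/10000 ≈ 0.979900
step 2 [2y] swap r/1=524/19275: DF=(1 − 524/19275·(0.979900))/(1+524/19275) = 2369/2500 ≈ 0.947600
step 3 [3y] swap r/1=132/5723: DF=(1 − 132/5723·(0.979900+0.947600))/(1+132/5723) = 467/500 ≈ 0.934000
step 4 [4y] zero: DF = P = 8953/10000 ≈ 0.895300
step 5 [5y] bond c/1=1/20: DF=(111289/100000 − 1/20·(0.979900+0.947600+0.934000+0.895300))/(1+1/20) = 881/1000 ≈ 0.881000
step 6 [6y] zero: DF = P = 8597/10000 ≈ 0.859700
step 7 [7y] bond c/1=9/400: DF=(3945099/4000000 − 9/400·(0.979900+0.947600+0.934000+0.895300+0.881000+0.859700))/(1+9/400) = 2109/2500 ≈ 0.843600
step 8 [8y] bond c/1=9/400: DF=(960777/1000000 − 9/400·(0.979900+0.947600+0.934000+0.895300+0.881000+0.859700+0.843600))/(1+9/400) = 8001/10000 ≈ 0.800100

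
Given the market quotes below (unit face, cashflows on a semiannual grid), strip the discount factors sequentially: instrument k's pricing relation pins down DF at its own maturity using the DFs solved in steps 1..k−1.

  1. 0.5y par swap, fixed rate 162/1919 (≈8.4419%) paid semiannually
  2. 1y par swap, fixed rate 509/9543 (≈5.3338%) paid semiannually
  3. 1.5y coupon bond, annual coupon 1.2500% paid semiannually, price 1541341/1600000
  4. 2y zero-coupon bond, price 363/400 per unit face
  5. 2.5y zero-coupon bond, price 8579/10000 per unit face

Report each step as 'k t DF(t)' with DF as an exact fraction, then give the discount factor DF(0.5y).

step 1 [0.5y] swap r/2=81/1919: DF=(1 − 81/1919·(0))/(1+81/1919) = 1919/2000 ≈ 0.959500
step 2 [1y] swap r/2=509/19086: DF=(1 − 509/19086·(0.959500))/(1+509/19086) = 9491/10000 ≈ 0.949100
step 3 [1.5y] bond c/2=1/160: DF=(1541341/1600000 − 1/160·(0.959500+0.949100))/(1+1/160) = 1891/2000 ≈ 0.945500
step 4 [2y] zero: DF = P = 363/400 ≈ 0.907500
step 5 [2.5y] zero: DF = P = 8579/10000 ≈ 0.857900

1 1/2 1919/2000
2 1 9491/10000
3 3/2 1891/2000
4 2 363/400
5 5/2 8579/10000
DF(0.5y) = 1919/2000 ≈ 0.959500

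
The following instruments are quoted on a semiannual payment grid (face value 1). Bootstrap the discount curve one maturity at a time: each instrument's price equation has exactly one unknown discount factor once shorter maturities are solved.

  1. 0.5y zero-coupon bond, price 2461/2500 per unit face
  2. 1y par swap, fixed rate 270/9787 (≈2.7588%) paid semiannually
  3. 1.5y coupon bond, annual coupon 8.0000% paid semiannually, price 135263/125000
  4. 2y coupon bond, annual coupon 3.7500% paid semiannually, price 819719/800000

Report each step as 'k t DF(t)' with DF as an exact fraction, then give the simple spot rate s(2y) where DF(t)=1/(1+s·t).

step 1 [0.5y] zero: DF = P = 2461/2500 ≈ 0.984400
step 2 [1y] swap r/2=135/9787: DF=(1 − 135/9787·(0.984400))/(1+135/9787) = 973/1000 ≈ 0.973000
step 3 [1.5y] bond c/2=1/25: DF=(135263/125000 − 1/25·(0.984400+0.973000))/(1+1/25) = 2413/2500 ≈ 0.965200
step 4 [2y] bond c/2=3/160: DF=(819719/800000 − 3/160·(0.984400+0.973000+0.965200))/(1+3/160) = 119/125 ≈ 0.952000

1 1/2 2461/2500
2 1 973/1000
3 3/2 2413/2500
4 2 119/125
s(2y) = (1/(119/125) − 1)/(2) = 3/119 ≈ 2.5210%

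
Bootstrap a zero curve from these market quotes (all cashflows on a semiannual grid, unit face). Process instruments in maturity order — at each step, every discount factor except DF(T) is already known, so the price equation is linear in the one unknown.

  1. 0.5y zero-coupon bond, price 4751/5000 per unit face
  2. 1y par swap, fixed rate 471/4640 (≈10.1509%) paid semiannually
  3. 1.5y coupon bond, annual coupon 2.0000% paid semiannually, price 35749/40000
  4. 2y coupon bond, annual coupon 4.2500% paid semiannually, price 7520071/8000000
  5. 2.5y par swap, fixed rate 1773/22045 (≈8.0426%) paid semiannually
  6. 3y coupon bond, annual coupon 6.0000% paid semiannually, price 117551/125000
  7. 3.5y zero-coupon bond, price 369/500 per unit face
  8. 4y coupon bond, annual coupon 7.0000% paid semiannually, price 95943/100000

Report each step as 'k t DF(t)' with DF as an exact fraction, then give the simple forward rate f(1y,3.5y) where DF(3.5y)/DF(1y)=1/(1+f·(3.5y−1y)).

1 1/2 4751/5000
2 1 4529/5000
3 3/2 1733/2000
4 2 4319/5000
5 5/2 8227/10000
6 3 3923/5000
7 7/2 369/500
8 4 454/625
f(1y,3.5y) = ((4529/5000)/(369/500) − 1)/(5/2) = 839/9225 ≈ 9.0949%

step 1 [0.5y] zero: DF = P = 4751/5000 ≈ 0.950200
step 2 [1y] swap r/2=471/9280: DF=(1 − 471/9280·(0.950200))/(1+471/9280) = 4529/5000 ≈ 0.905800
step 3 [1.5y] bond c/2=1/100: DF=(35749/40000 − 1/100·(0.950200+0.905800))/(1+1/100) = 1733/2000 ≈ 0.866500
step 4 [2y] bond c/2=17/800: DF=(7520071/8000000 − 17/800·(0.950200+0.905800+0.866500))/(1+17/800) = 4319/5000 ≈ 0.863800
step 5 [2.5y] swap r/2=1773/44090: DF=(1 − 1773/44090·(0.950200+0.905800+0.866500+0.863800))/(1+1773/44090) = 8227/10000 ≈ 0.822700
step 6 [3y] bond c/2=3/100: DF=(117551/125000 − 3/100·(0.950200+0.905800+0.866500+0.863800+0.822700))/(1+3/100) = 3923/5000 ≈ 0.784600
step 7 [3.5y] zero: DF = P = 369/500 ≈ 0.738000
step 8 [4y] bond c/2=7/200: DF=(95943/100000 − 7/200·(0.950200+0.905800+0.866500+0.863800+0.822700+0.784600+0.738000))/(1+7/200) = 454/625 ≈ 0.726400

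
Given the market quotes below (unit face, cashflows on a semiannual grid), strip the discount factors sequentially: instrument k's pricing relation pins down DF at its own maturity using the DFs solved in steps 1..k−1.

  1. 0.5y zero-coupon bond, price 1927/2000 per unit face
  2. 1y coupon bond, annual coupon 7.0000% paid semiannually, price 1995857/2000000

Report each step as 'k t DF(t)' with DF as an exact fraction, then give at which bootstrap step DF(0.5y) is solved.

1 1/2 1927/2000
2 1 2329/2500
DF(0.5y) is solved at step 1

step 1 [0.5y] zero: DF = P = 1927/2000 ≈ 0.963500
step 2 [1y] bond c/2=7/200: DF=(1995857/2000000 − 7/200·(0.963500))/(1+7/200) = 2329/2500 ≈ 0.931600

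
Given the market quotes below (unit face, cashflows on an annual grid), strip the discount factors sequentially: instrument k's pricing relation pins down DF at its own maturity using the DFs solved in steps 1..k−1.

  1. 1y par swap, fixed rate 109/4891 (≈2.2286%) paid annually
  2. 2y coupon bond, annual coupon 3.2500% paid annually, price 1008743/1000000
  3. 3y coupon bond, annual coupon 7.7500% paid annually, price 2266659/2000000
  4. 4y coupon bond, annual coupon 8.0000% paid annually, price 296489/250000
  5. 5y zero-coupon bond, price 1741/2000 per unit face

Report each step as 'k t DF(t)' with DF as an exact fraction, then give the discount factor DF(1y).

1 1 4891/5000
2 2 4731/5000
3 3 4567/5000
4 4 8879/10000
5 5 1741/2000
DF(1y) = 4891/5000 ≈ 0.978200

step 1 [1y] swap r/1=109/4891: DF=(1 − 109/4891·(0))/(1+109/4891) = 4891/5000 ≈ 0.978200
step 2 [2y] bond c/1=13/400: DF=(1008743/1000000 − 13/400·(0.978200))/(1+13/400) = 4731/5000 ≈ 0.946200
step 3 [3y] bond c/1=31/400: DF=(2266659/2000000 − 31/400·(0.978200+0.946200))/(1+31/400) = 4567/5000 ≈ 0.913400
step 4 [4y] bond c/1=2/25: DF=(296489/250000 − 2/25·(0.978200+0.946200+0.913400))/(1+2/25) = 8879/10000 ≈ 0.887900
step 5 [5y] zero: DF = P = 1741/2000 ≈ 0.870500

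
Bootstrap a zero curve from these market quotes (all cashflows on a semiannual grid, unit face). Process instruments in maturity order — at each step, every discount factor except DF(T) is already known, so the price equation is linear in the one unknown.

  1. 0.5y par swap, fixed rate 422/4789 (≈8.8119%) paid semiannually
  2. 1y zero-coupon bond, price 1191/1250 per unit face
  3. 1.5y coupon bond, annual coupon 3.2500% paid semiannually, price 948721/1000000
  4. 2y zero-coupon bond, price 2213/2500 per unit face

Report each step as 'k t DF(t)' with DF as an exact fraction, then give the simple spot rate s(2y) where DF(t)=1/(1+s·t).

1 1/2 4789/5000
2 1 1191/1250
3 3/2 903/1000
4 2 2213/2500
s(2y) = (1/(2213/2500) − 1)/(2) = 287/4426 ≈ 6.4844%

step 1 [0.5y] swap r/2=211/4789: DF=(1 − 211/4789·(0))/(1+211/4789) = 4789/5000 ≈ 0.957800
step 2 [1y] zero: DF = P = 1191/1250 ≈ 0.952800
step 3 [1.5y] bond c/2=13/800: DF=(948721/1000000 − 13/800·(0.957800+0.952800))/(1+13/800) = 903/1000 ≈ 0.903000
step 4 [2y] zero: DF = P = 2213/2500 ≈ 0.885200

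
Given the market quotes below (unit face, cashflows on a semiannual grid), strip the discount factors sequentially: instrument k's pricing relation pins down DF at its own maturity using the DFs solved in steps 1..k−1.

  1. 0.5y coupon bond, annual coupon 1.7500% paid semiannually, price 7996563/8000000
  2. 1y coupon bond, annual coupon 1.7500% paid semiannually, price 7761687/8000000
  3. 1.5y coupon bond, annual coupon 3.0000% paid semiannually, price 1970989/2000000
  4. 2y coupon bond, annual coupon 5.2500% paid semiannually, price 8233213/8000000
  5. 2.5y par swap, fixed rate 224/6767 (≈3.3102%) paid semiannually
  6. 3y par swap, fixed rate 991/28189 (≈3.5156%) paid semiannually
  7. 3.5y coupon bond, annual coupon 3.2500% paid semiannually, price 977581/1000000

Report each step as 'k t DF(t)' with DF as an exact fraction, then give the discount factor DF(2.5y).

1 1/2 9909/10000
2 1 2383/2500
3 3/2 4711/5000
4 2 929/1000
5 5/2 576/625
6 3 9009/10000
7 7/2 4359/5000
DF(2.5y) = 576/625 ≈ 0.921600

step 1 [0.5y] bond c/2=7/800: DF=(7996563/8000000 − 7/800·(0))/(1+7/800) = 9909/10000 ≈ 0.990900
step 2 [1y] bond c/2=7/800: DF=(7761687/8000000 − 7/800·(0.990900))/(1+7/800) = 2383/2500 ≈ 0.953200
step 3 [1.5y] bond c/2=3/200: DF=(1970989/2000000 − 3/200·(0.990900+0.953200))/(1+3/200) = 4711/5000 ≈ 0.942200
step 4 [2y] bond c/2=21/800: DF=(8233213/8000000 − 21/800·(0.990900+0.953200+0.942200))/(1+21/800) = 929/1000 ≈ 0.929000
step 5 [2.5y] swap r/2=112/6767: DF=(1 − 112/6767·(0.990900+0.953200+0.942200+0.929000))/(1+112/6767) = 576/625 ≈ 0.921600
step 6 [3y] swap r/2=991/56378: DF=(1 − 991/56378·(0.990900+0.953200+0.942200+0.929000+0.921600))/(1+991/56378) = 9009/10000 ≈ 0.900900
step 7 [3.5y] bond c/2=13/800: DF=(977581/1000000 − 13/800·(0.990900+0.953200+0.942200+0.929000+0.921600+0.900900))/(1+13/800) = 4359/5000 ≈ 0.871800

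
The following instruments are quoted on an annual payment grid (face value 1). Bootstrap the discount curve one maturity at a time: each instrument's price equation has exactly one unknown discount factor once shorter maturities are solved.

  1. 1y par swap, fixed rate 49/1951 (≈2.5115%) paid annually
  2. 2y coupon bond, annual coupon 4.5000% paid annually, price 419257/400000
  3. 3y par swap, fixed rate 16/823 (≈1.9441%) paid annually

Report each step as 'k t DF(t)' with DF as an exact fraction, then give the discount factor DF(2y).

step 1 [1y] swap r/1=49/1951: DF=(1 − 49/1951·(0))/(1+49/1951) = 1951/2000 ≈ 0.975500
step 2 [2y] bond c/1=9/200: DF=(419257/400000 − 9/200·(0.975500))/(1+9/200) = 961/1000 ≈ 0.961000
step 3 [3y] swap r/1=16/823: DF=(1 − 16/823·(0.975500+0.961000))/(1+16/823) = 118/125 ≈ 0.944000

1 1 1951/2000
2 2 961/1000
3 3 118/125
DF(2y) = 961/1000 ≈ 0.961000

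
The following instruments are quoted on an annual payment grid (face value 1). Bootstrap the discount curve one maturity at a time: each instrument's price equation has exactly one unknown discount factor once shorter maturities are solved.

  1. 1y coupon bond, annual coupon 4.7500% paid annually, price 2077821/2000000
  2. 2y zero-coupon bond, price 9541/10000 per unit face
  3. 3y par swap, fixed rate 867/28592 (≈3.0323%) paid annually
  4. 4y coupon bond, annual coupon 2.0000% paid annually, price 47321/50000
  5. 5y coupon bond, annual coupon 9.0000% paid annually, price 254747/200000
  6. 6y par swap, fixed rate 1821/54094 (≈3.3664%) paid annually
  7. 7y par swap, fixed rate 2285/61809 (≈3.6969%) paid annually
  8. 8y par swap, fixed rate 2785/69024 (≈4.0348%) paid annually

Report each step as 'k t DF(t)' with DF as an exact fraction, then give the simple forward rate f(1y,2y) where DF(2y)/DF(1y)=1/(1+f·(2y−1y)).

step 1 [1y] bond c/1=19/400: DF=(2077821/2000000 − 19/400·(0))/(1+19/400) = 4959/5000 ≈ 0.991800
step 2 [2y] zero: DF = P = 9541/10000 ≈ 0.954100
step 3 [3y] swap r/1=867/28592: DF=(1 − 867/28592·(0.991800+0.954100))/(1+867/28592) = 9133/10000 ≈ 0.913300
step 4 [4y] bond c/1=1/50: DF=(47321/50000 − 1/50·(0.991800+0.954100+0.913300))/(1+1/50) = 4359/5000 ≈ 0.871800
step 5 [5y] bond c/1=9/100: DF=(254747/200000 − 9/100·(0.991800+0.954100+0.913300+0.871800))/(1+9/100) = 1721/2000 ≈ 0.860500
step 6 [6y] swap r/1=1821/54094: DF=(1 − 1821/54094·(0.991800+0.954100+0.913300+0.871800+0.860500))/(1+1821/54094) = 8179/10000 ≈ 0.817900
step 7 [7y] swap r/1=2285/61809: DF=(1 − 2285/61809·(0.991800+0.954100+0.913300+0.871800+0.860500+0.817900))/(1+2285/61809) = 1543/2000 ≈ 0.771500
step 8 [8y] swap r/1=2785/69024: DF=(1 − 2785/69024·(0.991800+0.954100+0.913300+0.871800+0.860500+0.817900+0.771500))/(1+2785/69024) = 1443/2000 ≈ 0.721500

1 1 4959/5000
2 2 9541/10000
3 3 9133/10000
4 4 4359/5000
5 5 1721/2000
6 6 8179/10000
7 7 1543/2000
8 8 1443/2000
f(1y,2y) = ((4959/5000)/(9541/10000) − 1)/(1) = 13/329 ≈ 3.9514%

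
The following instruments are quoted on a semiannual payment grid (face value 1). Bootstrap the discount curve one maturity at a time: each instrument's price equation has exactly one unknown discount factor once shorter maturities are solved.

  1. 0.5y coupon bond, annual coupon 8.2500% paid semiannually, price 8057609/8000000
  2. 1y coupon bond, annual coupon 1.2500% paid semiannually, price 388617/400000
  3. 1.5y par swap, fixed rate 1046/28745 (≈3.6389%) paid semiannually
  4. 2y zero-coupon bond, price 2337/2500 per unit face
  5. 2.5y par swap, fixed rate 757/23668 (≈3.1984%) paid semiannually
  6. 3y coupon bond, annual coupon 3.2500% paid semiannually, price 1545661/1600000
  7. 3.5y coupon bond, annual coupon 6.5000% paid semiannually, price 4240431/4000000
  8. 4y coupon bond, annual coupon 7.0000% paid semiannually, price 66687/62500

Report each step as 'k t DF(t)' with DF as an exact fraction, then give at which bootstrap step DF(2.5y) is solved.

step 1 [0.5y] bond c/2=33/800: DF=(8057609/8000000 − 33/800·(0))/(1+33/800) = 9673/10000 ≈ 0.967300
step 2 [1y] bond c/2=1/160: DF=(388617/400000 − 1/160·(0.967300))/(1+1/160) = 1919/2000 ≈ 0.959500
step 3 [1.5y] swap r/2=523/28745: DF=(1 − 523/28745·(0.967300+0.959500))/(1+523/28745) = 9477/10000 ≈ 0.947700
step 4 [2y] zero: DF = P = 2337/2500 ≈ 0.934800
step 5 [2.5y] swap r/2=757/47336: DF=(1 − 757/47336·(0.967300+0.959500+0.947700+0.934800))/(1+757/47336) = 9243/10000 ≈ 0.924300
step 6 [3y] bond c/2=13/800: DF=(1545661/1600000 − 13/800·(0.967300+0.959500+0.947700+0.934800+0.924300))/(1+13/800) = 8749/10000 ≈ 0.874900
step 7 [3.5y] bond c/2=13/400: DF=(4240431/4000000 − 13/400·(0.967300+0.959500+0.947700+0.934800+0.924300+0.874900))/(1+13/400) = 4251/5000 ≈ 0.850200
step 8 [4y] bond c/2=7/200: DF=(66687/62500 − 7/200·(0.967300+0.959500+0.947700+0.934800+0.924300+0.874900+0.850200))/(1+7/200) = 13/16 ≈ 0.812500

1 1/2 9673/10000
2 1 1919/2000
3 3/2 9477/10000
4 2 2337/2500
5 5/2 9243/10000
6 3 8749/10000
7 7/2 4251/5000
8 4 13/16
DF(2.5y) is solved at step 5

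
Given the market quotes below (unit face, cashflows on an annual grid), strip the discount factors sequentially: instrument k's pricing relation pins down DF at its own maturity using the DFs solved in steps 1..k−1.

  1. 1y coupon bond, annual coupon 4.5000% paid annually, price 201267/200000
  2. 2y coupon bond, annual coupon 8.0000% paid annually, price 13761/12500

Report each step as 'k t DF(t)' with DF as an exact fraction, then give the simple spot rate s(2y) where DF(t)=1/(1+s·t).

step 1 [1y] bond c/1=9/200: DF=(201267/200000 − 9/200·(0))/(1+9/200) = 963/1000 ≈ 0.963000
step 2 [2y] bond c/1=2/25: DF=(13761/12500 − 2/25·(0.963000))/(1+2/25) = 237/250 ≈ 0.948000

1 1 963/1000
2 2 237/250
s(2y) = (1/(237/250) − 1)/(2) = 13/474 ≈ 2.7426%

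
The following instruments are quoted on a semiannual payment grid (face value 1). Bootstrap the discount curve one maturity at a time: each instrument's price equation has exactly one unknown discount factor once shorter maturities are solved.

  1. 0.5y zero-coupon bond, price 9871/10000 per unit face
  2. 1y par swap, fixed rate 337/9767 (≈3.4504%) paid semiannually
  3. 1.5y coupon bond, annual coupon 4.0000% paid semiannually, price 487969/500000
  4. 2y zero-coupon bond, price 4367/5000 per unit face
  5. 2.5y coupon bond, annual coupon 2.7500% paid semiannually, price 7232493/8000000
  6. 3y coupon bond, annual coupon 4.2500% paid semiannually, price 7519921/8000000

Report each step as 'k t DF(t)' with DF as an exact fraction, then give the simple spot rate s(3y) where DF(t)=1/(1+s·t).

1 1/2 9871/10000
2 1 9663/10000
3 3/2 1837/2000
4 2 4367/5000
5 5/2 841/1000
6 3 33/40
s(3y) = (1/(33/40) − 1)/(3) = 7/99 ≈ 7.0707%

step 1 [0.5y] zero: DF = P = 9871/10000 ≈ 0.987100
step 2 [1y] swap r/2=337/19534: DF=(1 − 337/19534·(0.987100))/(1+337/19534) = 9663/10000 ≈ 0.966300
step 3 [1.5y] bond c/2=1/50: DF=(487969/500000 − 1/50·(0.987100+0.966300))/(1+1/50) = 1837/2000 ≈ 0.918500
step 4 [2y] zero: DF = P = 4367/5000 ≈ 0.873400
step 5 [2.5y] bond c/2=11/800: DF=(7232493/8000000 − 11/800·(0.987100+0.966300+0.918500+0.873400))/(1+11/800) = 841/1000 ≈ 0.841000
step 6 [3y] bond c/2=17/800: DF=(7519921/8000000 − 17/800·(0.987100+0.966300+0.918500+0.873400+0.841000))/(1+17/800) = 33/40 ≈ 0.825000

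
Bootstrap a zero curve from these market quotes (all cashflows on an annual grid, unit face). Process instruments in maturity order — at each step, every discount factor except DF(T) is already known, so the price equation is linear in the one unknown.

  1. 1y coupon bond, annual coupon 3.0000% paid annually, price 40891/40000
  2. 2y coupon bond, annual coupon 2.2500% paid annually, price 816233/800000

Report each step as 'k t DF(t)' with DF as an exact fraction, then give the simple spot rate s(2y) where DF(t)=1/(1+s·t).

1 1 397/400
2 2 122/125
s(2y) = (1/(122/125) − 1)/(2) = 3/244 ≈ 1.2295%

step 1 [1y] bond c/1=3/100: DF=(40891/40000 − 3/100·(0))/(1+3/100) = 397/400 ≈ 0.992500
step 2 [2y] bond c/1=9/400: DF=(816233/800000 − 9/400·(0.992500))/(1+9/400) = 122/125 ≈ 0.976000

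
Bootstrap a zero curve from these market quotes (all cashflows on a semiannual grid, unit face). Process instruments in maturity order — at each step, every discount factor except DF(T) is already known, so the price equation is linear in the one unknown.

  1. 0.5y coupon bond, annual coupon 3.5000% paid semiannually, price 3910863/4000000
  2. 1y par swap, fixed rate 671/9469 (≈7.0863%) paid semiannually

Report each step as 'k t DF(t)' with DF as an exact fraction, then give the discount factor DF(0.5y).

1 1/2 9609/10000
2 1 9329/10000
DF(0.5y) = 9609/10000 ≈ 0.960900

step 1 [0.5y] bond c/2=7/400: DF=(3910863/4000000 − 7/400·(0))/(1+7/400) = 9609/10000 ≈ 0.960900
step 2 [1y] swap r/2=671/18938: DF=(1 − 671/18938·(0.960900))/(1+671/18938) = 9329/10000 ≈ 0.932900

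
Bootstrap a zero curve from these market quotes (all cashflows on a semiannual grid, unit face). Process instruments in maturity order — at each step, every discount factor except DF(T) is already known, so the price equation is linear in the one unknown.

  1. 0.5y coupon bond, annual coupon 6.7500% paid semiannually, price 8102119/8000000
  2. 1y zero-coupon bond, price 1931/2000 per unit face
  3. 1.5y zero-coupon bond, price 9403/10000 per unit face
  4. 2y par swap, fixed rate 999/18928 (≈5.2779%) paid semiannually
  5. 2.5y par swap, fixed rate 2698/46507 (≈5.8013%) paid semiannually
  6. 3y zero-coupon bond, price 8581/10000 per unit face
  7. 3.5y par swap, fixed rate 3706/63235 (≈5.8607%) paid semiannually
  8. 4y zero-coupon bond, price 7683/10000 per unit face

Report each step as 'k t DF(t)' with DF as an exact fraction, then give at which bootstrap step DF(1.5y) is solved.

1 1/2 9797/10000
2 1 1931/2000
3 3/2 9403/10000
4 2 9001/10000
5 5/2 8651/10000
6 3 8581/10000
7 7/2 8147/10000
8 4 7683/10000
DF(1.5y) is solved at step 3

step 1 [0.5y] bond c/2=27/800: DF=(8102119/8000000 − 27/800·(0))/(1+27/800) = 9797/10000 ≈ 0.979700
step 2 [1y] zero: DF = P = 1931/2000 ≈ 0.965500
step 3 [1.5y] zero: DF = P = 9403/10000 ≈ 0.940300
step 4 [2y] swap r/2=999/37856: DF=(1 − 999/37856·(0.979700+0.965500+0.940300))/(1+999/37856) = 9001/10000 ≈ 0.900100
step 5 [2.5y] swap r/2=1349/46507: DF=(1 − 1349/46507·(0.979700+0.965500+0.940300+0.900100))/(1+1349/46507) = 8651/10000 ≈ 0.865100
step 6 [3y] zero: DF = P = 8581/10000 ≈ 0.858100
step 7 [3.5y] swap r/2=1853/63235: DF=(1 − 1853/63235·(0.979700+0.965500+0.940300+0.900100+0.865100+0.858100))/(1+1853/63235) = 8147/10000 ≈ 0.814700
step 8 [4y] zero: DF = P = 7683/10000 ≈ 0.768300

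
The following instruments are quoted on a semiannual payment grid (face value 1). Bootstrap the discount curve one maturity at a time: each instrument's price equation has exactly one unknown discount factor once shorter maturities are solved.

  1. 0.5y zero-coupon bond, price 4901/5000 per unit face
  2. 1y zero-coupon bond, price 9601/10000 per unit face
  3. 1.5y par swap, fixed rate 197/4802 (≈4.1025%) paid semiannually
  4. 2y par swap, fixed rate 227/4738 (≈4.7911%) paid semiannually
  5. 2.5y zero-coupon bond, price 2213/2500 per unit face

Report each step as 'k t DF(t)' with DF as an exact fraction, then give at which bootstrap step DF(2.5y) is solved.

1 1/2 4901/5000
2 1 9601/10000
3 3/2 9409/10000
4 2 2273/2500
5 5/2 2213/2500
DF(2.5y) is solved at step 5

step 1 [0.5y] zero: DF = P = 4901/5000 ≈ 0.980200
step 2 [1y] zero: DF = P = 9601/10000 ≈ 0.960100
step 3 [1.5y] swap r/2=197/9604: DF=(1 − 197/9604·(0.980200+0.960100))/(1+197/9604) = 9409/10000 ≈ 0.940900
step 4 [2y] swap r/2=227/9476: DF=(1 − 227/9476·(0.980200+0.960100+0.940900))/(1+227/9476) = 2273/2500 ≈ 0.909200
step 5 [2.5y] zero: DF = P = 2213/2500 ≈ 0.885200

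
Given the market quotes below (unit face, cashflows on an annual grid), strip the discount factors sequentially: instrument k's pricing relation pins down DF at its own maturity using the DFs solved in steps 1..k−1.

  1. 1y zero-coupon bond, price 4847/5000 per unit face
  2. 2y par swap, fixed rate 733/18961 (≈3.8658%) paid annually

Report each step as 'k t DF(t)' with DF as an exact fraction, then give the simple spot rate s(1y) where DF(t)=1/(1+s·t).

1 1 4847/5000
2 2 9267/10000
s(1y) = (1/(4847/5000) − 1)/(1) = 153/4847 ≈ 3.1566%

step 1 [1y] zero: DF = P = 4847/5000 ≈ 0.969400
step 2 [2y] swap r/1=733/18961: DF=(1 − 733/18961·(0.969400))/(1+733/18961) = 9267/10000 ≈ 0.926700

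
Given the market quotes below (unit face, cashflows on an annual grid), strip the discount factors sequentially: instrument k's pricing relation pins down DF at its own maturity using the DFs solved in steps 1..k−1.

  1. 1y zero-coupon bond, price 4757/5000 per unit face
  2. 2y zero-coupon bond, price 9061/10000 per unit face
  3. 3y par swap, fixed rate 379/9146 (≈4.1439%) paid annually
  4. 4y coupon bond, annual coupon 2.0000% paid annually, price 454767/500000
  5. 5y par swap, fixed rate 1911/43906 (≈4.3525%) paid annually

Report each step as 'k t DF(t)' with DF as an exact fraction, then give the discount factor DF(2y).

step 1 [1y] zero: DF = P = 4757/5000 ≈ 0.951400
step 2 [2y] zero: DF = P = 9061/10000 ≈ 0.906100
step 3 [3y] swap r/1=379/9146: DF=(1 − 379/9146·(0.951400+0.906100))/(1+379/9146) = 8863/10000 ≈ 0.886300
step 4 [4y] bond c/1=1/50: DF=(454767/500000 − 1/50·(0.951400+0.906100+0.886300))/(1+1/50) = 8379/10000 ≈ 0.837900
step 5 [5y] swap r/1=1911/43906: DF=(1 − 1911/43906·(0.951400+0.906100+0.886300+0.837900))/(1+1911/43906) = 8089/10000 ≈ 0.808900

1 1 4757/5000
2 2 9061/10000
3 3 8863/10000
4 4 8379/10000
5 5 8089/10000
DF(2y) = 9061/10000 ≈ 0.906100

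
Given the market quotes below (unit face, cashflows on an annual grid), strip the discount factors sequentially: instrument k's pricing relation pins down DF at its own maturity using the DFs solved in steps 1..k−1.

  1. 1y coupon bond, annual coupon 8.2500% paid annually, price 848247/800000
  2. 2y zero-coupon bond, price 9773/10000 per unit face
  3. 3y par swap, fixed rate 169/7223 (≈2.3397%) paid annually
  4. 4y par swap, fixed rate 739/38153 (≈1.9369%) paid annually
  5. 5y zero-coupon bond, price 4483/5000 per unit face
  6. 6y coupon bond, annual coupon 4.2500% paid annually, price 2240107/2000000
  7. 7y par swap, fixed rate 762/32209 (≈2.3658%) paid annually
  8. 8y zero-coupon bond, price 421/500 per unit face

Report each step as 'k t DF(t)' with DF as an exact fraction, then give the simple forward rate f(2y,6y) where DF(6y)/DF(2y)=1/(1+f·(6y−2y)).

1 1 1959/2000
2 2 9773/10000
3 3 2331/2500
4 4 9261/10000
5 5 4483/5000
6 6 8823/10000
7 7 2119/2500
8 8 421/500
f(2y,6y) = ((9773/10000)/(8823/10000) − 1)/(4) = 475/17646 ≈ 2.6918%

step 1 [1y] bond c/1=33/400: DF=(848247/800000 − 33/400·(0))/(1+33/400) = 1959/2000 ≈ 0.979500
step 2 [2y] zero: DF = P = 9773/10000 ≈ 0.977300
step 3 [3y] swap r/1=169/7223: DF=(1 − 169/7223·(0.979500+0.977300))/(1+169/7223) = 2331/2500 ≈ 0.932400
step 4 [4y] swap r/1=739/38153: DF=(1 − 739/38153·(0.979500+0.977300+0.932400))/(1+739/38153) = 9261/10000 ≈ 0.926100
step 5 [5y] zero: DF = P = 4483/5000 ≈ 0.896600
step 6 [6y] bond c/1=17/400: DF=(2240107/2000000 − 17/400·(0.979500+0.977300+0.932400+0.926100+0.896600))/(1+17/400) = 8823/10000 ≈ 0.882300
step 7 [7y] swap r/1=762/32209: DF=(1 − 762/32209·(0.979500+0.977300+0.932400+0.926100+0.896600+0.882300))/(1+762/32209) = 2119/2500 ≈ 0.847600
step 8 [8y] zero: DF = P = 421/500 ≈ 0.842000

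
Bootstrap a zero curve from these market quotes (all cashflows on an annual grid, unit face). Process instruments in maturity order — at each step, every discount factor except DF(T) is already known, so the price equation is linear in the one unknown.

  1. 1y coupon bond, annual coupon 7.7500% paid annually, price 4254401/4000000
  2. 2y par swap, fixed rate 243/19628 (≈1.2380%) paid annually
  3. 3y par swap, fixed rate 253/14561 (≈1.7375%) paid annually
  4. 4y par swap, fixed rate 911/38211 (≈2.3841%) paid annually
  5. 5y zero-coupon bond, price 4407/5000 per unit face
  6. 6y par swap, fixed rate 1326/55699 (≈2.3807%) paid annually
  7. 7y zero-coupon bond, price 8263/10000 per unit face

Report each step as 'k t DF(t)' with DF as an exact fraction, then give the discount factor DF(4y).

1 1 9871/10000
2 2 9757/10000
3 3 4747/5000
4 4 9089/10000
5 5 4407/5000
6 6 4337/5000
7 7 8263/10000
DF(4y) = 9089/10000 ≈ 0.908900

step 1 [1y] bond c/1=31/400: DF=(4254401/4000000 − 31/400·(0))/(1+31/400) = 9871/10000 ≈ 0.987100
step 2 [2y] swap r/1=243/19628: DF=(1 − 243/19628·(0.987100))/(1+243/19628) = 9757/10000 ≈ 0.975700
step 3 [3y] swap r/1=253/14561: DF=(1 − 253/14561·(0.987100+0.975700))/(1+253/14561) = 4747/5000 ≈ 0.949400
step 4 [4y] swap r/1=911/38211: DF=(1 − 911/38211·(0.987100+0.975700+0.949400))/(1+911/38211) = 9089/10000 ≈ 0.908900
step 5 [5y] zero: DF = P = 4407/5000 ≈ 0.881400
step 6 [6y] swap r/1=1326/55699: DF=(1 − 1326/55699·(0.987100+0.975700+0.949400+0.908900+0.881400))/(1+1326/55699) = 4337/5000 ≈ 0.867400
step 7 [7y] zero: DF = P = 8263/10000 ≈ 0.826300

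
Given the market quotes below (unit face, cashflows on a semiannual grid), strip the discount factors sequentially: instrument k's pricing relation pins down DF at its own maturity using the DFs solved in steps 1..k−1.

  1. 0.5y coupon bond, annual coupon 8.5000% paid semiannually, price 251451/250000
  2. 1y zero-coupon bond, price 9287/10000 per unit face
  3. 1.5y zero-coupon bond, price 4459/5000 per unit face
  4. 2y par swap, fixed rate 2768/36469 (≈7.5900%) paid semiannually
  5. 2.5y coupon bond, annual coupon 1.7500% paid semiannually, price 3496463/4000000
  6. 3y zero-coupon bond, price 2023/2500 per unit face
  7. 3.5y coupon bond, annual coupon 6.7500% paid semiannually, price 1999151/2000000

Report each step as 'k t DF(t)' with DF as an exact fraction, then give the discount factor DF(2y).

1 1/2 603/625
2 1 9287/10000
3 3/2 4459/5000
4 2 1077/1250
5 5/2 8349/10000
6 3 2023/2500
7 7/2 3971/5000
DF(2y) = 1077/1250 ≈ 0.861600

step 1 [0.5y] bond c/2=17/400: DF=(251451/250000 − 17/400·(0))/(1+17/400) = 603/625 ≈ 0.964800
step 2 [1y] zero: DF = P = 9287/10000 ≈ 0.928700
step 3 [1.5y] zero: DF = P = 4459/5000 ≈ 0.891800
step 4 [2y] swap r/2=1384/36469: DF=(1 − 1384/36469·(0.964800+0.928700+0.891800))/(1+1384/36469) = 1077/1250 ≈ 0.861600
step 5 [2.5y] bond c/2=7/800: DF=(3496463/4000000 − 7/800·(0.964800+0.928700+0.891800+0.861600))/(1+7/800) = 8349/10000 ≈ 0.834900
step 6 [3y] zero: DF = P = 2023/2500 ≈ 0.809200
step 7 [3.5y] bond c/2=27/800: DF=(1999151/2000000 − 27/800·(0.964800+0.928700+0.891800+0.861600+0.834900+0.809200))/(1+27/800) = 3971/5000 ≈ 0.794200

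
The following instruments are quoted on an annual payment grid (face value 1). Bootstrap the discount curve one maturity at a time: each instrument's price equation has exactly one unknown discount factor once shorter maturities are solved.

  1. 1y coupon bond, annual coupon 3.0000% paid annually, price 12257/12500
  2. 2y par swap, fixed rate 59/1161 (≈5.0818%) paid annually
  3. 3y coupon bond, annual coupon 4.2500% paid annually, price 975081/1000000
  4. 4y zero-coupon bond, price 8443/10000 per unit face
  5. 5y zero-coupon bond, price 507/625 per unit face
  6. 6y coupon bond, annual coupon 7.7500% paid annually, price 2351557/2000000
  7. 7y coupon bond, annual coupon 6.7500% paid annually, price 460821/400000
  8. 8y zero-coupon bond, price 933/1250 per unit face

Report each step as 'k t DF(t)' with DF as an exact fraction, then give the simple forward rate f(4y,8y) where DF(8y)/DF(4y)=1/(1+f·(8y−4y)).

step 1 [1y] bond c/1=3/100: DF=(12257/12500 − 3/100·(0))/(1+3/100) = 119/125 ≈ 0.952000
step 2 [2y] swap r/1=59/1161: DF=(1 − 59/1161·(0.952000))/(1+59/1161) = 566/625 ≈ 0.905600
step 3 [3y] bond c/1=17/400: DF=(975081/1000000 − 17/400·(0.952000+0.905600))/(1+17/400) = 2149/2500 ≈ 0.859600
step 4 [4y] zero: DF = P = 8443/10000 ≈ 0.844300
step 5 [5y] zero: DF = P = 507/625 ≈ 0.811200
step 6 [6y] bond c/1=31/400: DF=(2351557/2000000 − 31/400·(0.952000+0.905600+0.859600+0.844300+0.811200))/(1+31/400) = 7767/10000 ≈ 0.776700
step 7 [7y] bond c/1=27/400: DF=(460821/400000 − 27/400·(0.952000+0.905600+0.859600+0.844300+0.811200+0.776700))/(1+27/400) = 471/625 ≈ 0.753600
step 8 [8y] zero: DF = P = 933/1250 ≈ 0.746400

1 1 119/125
2 2 566/625
3 3 2149/2500
4 4 8443/10000
5 5 507/625
6 6 7767/10000
7 7 471/625
8 8 933/1250
f(4y,8y) = ((8443/10000)/(933/1250) − 1)/(4) = 979/29856 ≈ 3.2791%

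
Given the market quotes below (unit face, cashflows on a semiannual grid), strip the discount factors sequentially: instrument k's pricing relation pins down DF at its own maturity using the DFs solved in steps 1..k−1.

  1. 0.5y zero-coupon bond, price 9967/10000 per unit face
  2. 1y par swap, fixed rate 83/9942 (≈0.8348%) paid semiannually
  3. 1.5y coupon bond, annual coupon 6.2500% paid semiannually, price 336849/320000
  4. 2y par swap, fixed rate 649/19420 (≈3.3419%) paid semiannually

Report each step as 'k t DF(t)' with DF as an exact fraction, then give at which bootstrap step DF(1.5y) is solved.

1 1/2 9967/10000
2 1 9917/10000
3 3/2 1921/2000
4 2 9351/10000
DF(1.5y) is solved at step 3

step 1 [0.5y] zero: DF = P = 9967/10000 ≈ 0.996700
step 2 [1y] swap r/2=83/19884: DF=(1 − 83/19884·(0.996700))/(1+83/19884) = 9917/10000 ≈ 0.991700
step 3 [1.5y] bond c/2=1/32: DF=(336849/320000 − 1/32·(0.996700+0.991700))/(1+1/32) = 1921/2000 ≈ 0.960500
step 4 [2y] swap r/2=649/38840: DF=(1 − 649/38840·(0.996700+0.991700+0.960500))/(1+649/38840) = 9351/10000 ≈ 0.935100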